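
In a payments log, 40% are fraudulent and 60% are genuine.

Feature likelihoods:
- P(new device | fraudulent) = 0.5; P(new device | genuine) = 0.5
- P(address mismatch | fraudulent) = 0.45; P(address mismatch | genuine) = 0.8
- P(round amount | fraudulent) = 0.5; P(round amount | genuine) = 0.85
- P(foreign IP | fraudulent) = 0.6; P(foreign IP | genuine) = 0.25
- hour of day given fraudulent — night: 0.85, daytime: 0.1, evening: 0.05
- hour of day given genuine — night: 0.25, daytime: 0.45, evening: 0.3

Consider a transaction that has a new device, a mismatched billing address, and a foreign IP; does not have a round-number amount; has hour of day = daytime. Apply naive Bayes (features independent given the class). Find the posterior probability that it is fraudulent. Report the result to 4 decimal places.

0.4000

fraudulent: 0.4 × 0.5 × 0.45 × (1−0.5) × 0.6 × 0.1 = 0.0027
genuine: 0.6 × 0.5 × 0.8 × (1−0.85) × 0.25 × 0.45 = 0.00405
P(fraudulent | x) = 0.0027 / 0.00675 ≈ 0.4000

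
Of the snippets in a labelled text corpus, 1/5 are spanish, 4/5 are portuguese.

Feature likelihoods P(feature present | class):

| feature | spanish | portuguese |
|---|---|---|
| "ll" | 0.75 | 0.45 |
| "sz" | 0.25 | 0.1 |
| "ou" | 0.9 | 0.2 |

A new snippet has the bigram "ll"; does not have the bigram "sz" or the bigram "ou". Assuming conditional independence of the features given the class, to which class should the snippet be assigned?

spanish: 0.2 × 0.75 × (1−0.25) × (1−0.9) = 0.01125
portuguese: 0.8 × 0.45 × (1−0.1) × (1−0.2) = 0.2592
Highest score → portuguese.

portuguese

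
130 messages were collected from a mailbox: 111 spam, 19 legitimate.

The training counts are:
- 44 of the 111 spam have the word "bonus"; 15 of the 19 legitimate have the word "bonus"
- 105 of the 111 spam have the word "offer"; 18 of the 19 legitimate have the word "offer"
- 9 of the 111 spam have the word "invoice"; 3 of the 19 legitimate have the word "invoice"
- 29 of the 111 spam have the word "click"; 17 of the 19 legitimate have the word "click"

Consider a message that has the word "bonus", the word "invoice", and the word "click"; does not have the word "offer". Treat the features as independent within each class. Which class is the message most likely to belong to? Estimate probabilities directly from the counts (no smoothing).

legitimate

spam: (111/130) × (44/111) × (6/111) × (9/111) × (29/111) ≈ 0.000387554
legitimate: (19/130) × (15/19) × (1/19) × (3/19) × (17/19) ≈ 0.000857941
Highest score → legitimate.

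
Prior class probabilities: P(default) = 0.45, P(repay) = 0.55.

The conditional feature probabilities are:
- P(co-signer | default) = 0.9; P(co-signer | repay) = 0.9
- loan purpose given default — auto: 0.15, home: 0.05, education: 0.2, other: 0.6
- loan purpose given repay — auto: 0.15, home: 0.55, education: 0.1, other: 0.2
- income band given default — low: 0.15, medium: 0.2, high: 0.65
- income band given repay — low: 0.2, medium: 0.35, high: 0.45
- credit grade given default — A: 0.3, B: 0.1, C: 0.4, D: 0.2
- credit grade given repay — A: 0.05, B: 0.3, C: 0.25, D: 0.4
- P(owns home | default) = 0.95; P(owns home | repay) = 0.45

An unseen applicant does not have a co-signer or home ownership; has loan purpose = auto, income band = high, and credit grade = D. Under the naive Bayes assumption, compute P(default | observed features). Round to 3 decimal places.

0.051

default: 0.45 × (1−0.9) × 0.15 × 0.65 × 0.2 × (1−0.95) = 0.000043875
repay: 0.55 × (1−0.9) × 0.15 × 0.45 × 0.4 × (1−0.45) = 0.00081675
P(default | x) = 0.000043875 / 0.000860625 ≈ 0.051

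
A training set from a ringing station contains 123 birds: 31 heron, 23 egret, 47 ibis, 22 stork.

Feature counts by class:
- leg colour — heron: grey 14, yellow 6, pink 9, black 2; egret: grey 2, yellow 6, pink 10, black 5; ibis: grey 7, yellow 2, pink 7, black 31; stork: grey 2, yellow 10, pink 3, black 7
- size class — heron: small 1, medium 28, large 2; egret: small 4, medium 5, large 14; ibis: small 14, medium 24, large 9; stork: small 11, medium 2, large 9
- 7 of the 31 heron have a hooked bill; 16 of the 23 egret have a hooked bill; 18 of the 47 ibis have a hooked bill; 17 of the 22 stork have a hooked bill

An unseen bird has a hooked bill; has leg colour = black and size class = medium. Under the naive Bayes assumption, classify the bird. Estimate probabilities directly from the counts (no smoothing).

ibis

heron: (31/123) × (2/31) × (28/31) × (7/31) ≈ 0.00331633
egret: (23/123) × (5/23) × (5/23) × (16/23) ≈ 0.00614751
ibis: (47/123) × (31/47) × (24/47) × (18/47) ≈ 0.0492884
stork: (22/123) × (7/22) × (2/22) × (17/22) ≈ 0.00399785
Highest score → ibis.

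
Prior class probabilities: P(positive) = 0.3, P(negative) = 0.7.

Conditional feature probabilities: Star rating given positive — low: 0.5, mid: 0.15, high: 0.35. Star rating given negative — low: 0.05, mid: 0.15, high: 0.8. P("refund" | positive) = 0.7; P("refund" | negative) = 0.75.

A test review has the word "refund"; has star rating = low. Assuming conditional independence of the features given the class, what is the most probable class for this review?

positive: 0.3 × 0.5 × 0.7 = 0.105
negative: 0.7 × 0.05 × 0.75 = 0.02625
Highest score → positive.

positive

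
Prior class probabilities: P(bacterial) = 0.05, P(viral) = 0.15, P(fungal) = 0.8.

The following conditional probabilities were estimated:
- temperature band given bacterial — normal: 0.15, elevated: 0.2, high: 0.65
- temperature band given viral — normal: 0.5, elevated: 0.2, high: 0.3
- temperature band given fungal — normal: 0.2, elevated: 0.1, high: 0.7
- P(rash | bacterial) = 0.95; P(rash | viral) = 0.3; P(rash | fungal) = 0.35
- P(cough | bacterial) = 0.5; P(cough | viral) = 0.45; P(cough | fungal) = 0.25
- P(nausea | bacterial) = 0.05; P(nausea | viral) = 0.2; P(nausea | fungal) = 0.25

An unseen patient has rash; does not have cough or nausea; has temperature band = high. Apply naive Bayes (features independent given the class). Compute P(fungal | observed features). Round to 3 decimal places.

bacterial: 0.05 × 0.65 × 0.95 × (1−0.5) × (1−0.05) = 0.014665625
viral: 0.15 × 0.3 × 0.3 × (1−0.45) × (1−0.2) = 0.00594
fungal: 0.8 × 0.7 × 0.35 × (1−0.25) × (1−0.25) = 0.11025
P(fungal | x) = 0.11025 / 0.130855625 ≈ 0.843

0.843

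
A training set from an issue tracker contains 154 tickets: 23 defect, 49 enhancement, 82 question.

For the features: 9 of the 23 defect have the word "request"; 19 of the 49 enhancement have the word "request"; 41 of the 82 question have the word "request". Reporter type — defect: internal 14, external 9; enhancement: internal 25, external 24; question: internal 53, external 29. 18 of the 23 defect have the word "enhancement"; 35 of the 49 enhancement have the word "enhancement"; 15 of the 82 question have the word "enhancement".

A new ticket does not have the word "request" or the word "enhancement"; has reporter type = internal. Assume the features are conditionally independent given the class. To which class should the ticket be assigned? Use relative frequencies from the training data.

defect: (23/154) × (14/23) × (14/23) × (5/23) ≈ 0.0120296
enhancement: (49/154) × (30/49) × (25/49) × (14/49) ≈ 0.0283973
question: (82/154) × (41/82) × (53/82) × (67/82) ≈ 0.1406
Highest score → question.

question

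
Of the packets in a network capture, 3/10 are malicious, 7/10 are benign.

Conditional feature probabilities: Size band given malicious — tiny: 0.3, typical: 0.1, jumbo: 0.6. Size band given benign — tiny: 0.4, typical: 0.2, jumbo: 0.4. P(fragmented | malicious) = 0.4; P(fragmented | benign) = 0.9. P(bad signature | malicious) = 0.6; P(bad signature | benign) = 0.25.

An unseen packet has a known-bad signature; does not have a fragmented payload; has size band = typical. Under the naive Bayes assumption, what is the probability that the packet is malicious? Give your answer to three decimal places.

0.755

malicious: 0.3 × 0.1 × (1−0.4) × 0.6 = 0.0108
benign: 0.7 × 0.2 × (1−0.9) × 0.25 = 0.0035
P(malicious | x) = 0.0108 / 0.0143 ≈ 0.755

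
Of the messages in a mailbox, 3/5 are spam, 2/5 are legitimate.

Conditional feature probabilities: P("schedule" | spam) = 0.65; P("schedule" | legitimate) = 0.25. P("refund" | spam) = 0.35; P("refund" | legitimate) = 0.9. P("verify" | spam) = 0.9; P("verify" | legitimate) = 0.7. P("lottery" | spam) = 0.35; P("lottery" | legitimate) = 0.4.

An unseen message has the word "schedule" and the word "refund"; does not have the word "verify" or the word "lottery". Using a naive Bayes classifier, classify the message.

legitimate

spam: 0.6 × 0.65 × 0.35 × (1−0.9) × (1−0.35) = 0.0088725
legitimate: 0.4 × 0.25 × 0.9 × (1−0.7) × (1−0.4) = 0.0162
Highest score → legitimate.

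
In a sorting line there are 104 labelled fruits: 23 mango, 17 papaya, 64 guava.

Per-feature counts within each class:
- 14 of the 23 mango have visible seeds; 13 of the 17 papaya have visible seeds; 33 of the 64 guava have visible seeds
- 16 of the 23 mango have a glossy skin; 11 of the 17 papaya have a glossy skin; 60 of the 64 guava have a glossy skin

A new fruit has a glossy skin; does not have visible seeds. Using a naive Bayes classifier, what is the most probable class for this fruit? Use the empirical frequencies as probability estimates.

guava

mango: (23/104) × (9/23) × (16/23) ≈ 0.0602007
papaya: (17/104) × (4/17) × (11/17) ≈ 0.0248869
guava: (64/104) × (31/64) × (60/64) ≈ 0.279447
Highest score → guava.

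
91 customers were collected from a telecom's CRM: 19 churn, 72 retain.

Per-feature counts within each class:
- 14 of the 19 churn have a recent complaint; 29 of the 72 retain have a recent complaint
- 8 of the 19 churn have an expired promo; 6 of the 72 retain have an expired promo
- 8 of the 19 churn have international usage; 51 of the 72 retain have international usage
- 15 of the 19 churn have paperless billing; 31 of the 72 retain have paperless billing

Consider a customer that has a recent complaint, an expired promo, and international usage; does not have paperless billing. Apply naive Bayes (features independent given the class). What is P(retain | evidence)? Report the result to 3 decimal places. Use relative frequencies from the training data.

0.651

churn: (19/91) × (14/19) × (8/19) × (8/19) × (4/19) ≈ 0.00574203
retain: (72/91) × (29/72) × (6/72) × (51/72) × (41/72) ≈ 0.0107118
P(retain | x) = 0.0107118 / 0.01645383 ≈ 0.651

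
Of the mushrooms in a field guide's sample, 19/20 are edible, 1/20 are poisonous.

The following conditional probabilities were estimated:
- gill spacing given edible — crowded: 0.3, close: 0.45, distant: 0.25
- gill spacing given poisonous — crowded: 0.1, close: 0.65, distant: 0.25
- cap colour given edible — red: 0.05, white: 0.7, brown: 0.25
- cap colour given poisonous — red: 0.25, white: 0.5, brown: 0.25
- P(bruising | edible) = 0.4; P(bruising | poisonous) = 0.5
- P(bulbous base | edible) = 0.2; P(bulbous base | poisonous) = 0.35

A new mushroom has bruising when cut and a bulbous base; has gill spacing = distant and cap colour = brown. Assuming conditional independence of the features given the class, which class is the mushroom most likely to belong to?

edible

edible: 0.95 × 0.25 × 0.25 × 0.4 × 0.2 = 0.00475
poisonous: 0.05 × 0.25 × 0.25 × 0.5 × 0.35 = 0.000546875
Highest score → edible.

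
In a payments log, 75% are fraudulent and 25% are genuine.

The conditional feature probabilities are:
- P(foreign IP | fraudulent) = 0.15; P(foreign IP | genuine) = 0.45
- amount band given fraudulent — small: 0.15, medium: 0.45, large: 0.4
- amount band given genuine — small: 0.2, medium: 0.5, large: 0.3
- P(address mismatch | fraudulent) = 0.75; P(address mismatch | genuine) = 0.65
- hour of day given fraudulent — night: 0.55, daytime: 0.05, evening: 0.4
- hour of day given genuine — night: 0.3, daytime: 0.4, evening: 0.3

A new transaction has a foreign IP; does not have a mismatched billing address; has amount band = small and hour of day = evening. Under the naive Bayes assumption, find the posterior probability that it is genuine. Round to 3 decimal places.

0.583

fraudulent: 0.75 × 0.15 × 0.15 × (1−0.75) × 0.4 = 0.0016875
genuine: 0.25 × 0.45 × 0.2 × (1−0.65) × 0.3 = 0.0023625
P(genuine | x) = 0.0023625 / 0.00405 ≈ 0.583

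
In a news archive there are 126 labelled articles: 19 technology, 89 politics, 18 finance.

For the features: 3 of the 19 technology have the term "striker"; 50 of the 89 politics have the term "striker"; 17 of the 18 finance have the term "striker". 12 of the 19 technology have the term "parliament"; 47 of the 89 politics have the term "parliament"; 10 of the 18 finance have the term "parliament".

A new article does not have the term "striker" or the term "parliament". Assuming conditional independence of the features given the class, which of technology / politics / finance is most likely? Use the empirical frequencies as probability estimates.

politics

technology: (19/126) × (16/19) × (7/19) ≈ 0.0467836
politics: (89/126) × (39/89) × (42/89) ≈ 0.146067
finance: (18/126) × (1/18) × (8/18) ≈ 0.00352734
Highest score → politics.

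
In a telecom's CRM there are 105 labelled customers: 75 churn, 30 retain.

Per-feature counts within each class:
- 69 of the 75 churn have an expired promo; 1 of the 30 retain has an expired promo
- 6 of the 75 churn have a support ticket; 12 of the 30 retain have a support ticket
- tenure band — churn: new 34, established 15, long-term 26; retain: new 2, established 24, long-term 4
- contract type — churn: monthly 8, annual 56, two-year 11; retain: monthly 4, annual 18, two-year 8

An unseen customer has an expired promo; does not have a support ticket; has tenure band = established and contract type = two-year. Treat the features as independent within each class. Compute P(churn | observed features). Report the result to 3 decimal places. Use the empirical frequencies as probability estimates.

churn: (75/105) × (69/75) × (69/75) × (15/75) × (11/75) ≈ 0.0177341
retain: (30/105) × (1/30) × (18/30) × (24/30) × (8/30) ≈ 0.00121905
P(churn | x) = 0.0177341 / 0.01895315 ≈ 0.936

0.936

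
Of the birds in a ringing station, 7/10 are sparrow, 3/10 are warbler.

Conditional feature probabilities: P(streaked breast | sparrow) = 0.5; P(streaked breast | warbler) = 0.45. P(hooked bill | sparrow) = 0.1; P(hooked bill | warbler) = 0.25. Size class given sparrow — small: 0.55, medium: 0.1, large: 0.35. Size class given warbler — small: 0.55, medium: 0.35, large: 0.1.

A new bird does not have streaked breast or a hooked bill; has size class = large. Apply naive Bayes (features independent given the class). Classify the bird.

sparrow: 0.7 × (1−0.5) × (1−0.1) × 0.35 = 0.11025
warbler: 0.3 × (1−0.45) × (1−0.25) × 0.1 = 0.012375
Highest score → sparrow.

sparrow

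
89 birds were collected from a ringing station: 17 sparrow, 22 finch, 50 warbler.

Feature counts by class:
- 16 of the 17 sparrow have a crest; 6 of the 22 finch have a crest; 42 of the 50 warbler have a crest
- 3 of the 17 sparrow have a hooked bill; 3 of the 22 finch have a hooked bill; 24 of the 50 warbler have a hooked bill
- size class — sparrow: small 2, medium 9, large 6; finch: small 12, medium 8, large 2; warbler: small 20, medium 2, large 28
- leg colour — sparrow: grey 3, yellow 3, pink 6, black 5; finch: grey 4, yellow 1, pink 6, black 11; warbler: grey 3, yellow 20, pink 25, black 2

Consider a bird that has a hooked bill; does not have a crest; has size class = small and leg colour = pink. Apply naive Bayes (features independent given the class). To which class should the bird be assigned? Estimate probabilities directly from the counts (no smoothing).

sparrow: (17/89) × (1/17) × (3/17) × (2/17) × (6/17) ≈ 0.0000823314
finch: (22/89) × (16/22) × (3/22) × (12/22) × (6/22) ≈ 0.00364683
warbler: (50/89) × (8/50) × (24/50) × (20/50) × (25/50) ≈ 0.00862921
Highest score → warbler.

warbler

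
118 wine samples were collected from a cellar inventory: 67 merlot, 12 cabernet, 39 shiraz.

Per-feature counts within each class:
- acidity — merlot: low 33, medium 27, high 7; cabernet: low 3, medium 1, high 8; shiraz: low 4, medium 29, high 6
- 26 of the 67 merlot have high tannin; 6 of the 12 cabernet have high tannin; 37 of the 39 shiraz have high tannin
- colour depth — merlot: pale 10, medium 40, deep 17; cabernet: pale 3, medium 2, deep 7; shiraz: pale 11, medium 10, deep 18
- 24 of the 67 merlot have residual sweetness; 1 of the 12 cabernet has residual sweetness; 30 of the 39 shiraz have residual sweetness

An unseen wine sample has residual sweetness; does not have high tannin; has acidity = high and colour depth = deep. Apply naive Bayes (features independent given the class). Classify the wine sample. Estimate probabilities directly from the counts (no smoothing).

merlot: (67/118) × (7/67) × (41/67) × (17/67) × (24/67) ≈ 0.00329941
cabernet: (12/118) × (8/12) × (6/12) × (7/12) × (1/12) ≈ 0.00164783
shiraz: (39/118) × (6/39) × (2/39) × (18/39) × (30/39) ≈ 0.000925762
Highest score → merlot.

merlot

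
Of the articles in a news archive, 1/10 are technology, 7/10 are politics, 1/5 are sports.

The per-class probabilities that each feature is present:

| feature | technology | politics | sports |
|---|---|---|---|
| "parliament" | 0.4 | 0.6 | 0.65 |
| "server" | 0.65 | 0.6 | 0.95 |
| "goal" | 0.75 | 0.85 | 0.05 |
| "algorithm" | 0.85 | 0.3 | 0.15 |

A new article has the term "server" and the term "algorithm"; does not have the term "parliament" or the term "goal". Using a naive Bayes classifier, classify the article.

technology: 0.1 × (1−0.4) × 0.65 × (1−0.75) × 0.85 = 0.0082875
politics: 0.7 × (1−0.6) × 0.6 × (1−0.85) × 0.3 = 0.00756
sports: 0.2 × (1−0.65) × 0.95 × (1−0.05) × 0.15 = 0.00947625
Highest score → sports.

sports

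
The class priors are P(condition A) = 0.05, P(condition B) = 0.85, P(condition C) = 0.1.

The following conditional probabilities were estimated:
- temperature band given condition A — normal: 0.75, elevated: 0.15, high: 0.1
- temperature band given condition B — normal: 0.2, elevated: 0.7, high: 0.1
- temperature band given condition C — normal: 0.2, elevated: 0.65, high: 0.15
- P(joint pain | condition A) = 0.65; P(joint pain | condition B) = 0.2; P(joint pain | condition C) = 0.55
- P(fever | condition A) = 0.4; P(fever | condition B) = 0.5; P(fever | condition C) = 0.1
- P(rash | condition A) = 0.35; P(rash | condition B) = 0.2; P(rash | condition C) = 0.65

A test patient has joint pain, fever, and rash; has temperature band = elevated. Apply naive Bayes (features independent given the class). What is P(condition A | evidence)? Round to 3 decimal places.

condition A: 0.05 × 0.15 × 0.65 × 0.4 × 0.35 = 0.0006825
condition B: 0.85 × 0.7 × 0.2 × 0.5 × 0.2 = 0.0119
condition C: 0.1 × 0.65 × 0.55 × 0.1 × 0.65 = 0.00232375
P(condition A | x) = 0.0006825 / 0.01490625 ≈ 0.046

0.046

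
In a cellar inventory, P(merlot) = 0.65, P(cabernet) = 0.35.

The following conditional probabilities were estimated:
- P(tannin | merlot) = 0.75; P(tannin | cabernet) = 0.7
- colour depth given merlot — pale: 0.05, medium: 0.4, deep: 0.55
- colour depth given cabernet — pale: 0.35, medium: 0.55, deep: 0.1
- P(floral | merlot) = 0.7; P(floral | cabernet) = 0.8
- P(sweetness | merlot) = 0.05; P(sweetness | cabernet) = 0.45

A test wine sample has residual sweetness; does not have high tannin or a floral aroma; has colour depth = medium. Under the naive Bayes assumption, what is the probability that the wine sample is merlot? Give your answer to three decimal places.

0.158

merlot: 0.65 × (1−0.75) × 0.4 × (1−0.7) × 0.05 = 0.000975
cabernet: 0.35 × (1−0.7) × 0.55 × (1−0.8) × 0.45 = 0.0051975
P(merlot | x) = 0.000975 / 0.0061725 ≈ 0.158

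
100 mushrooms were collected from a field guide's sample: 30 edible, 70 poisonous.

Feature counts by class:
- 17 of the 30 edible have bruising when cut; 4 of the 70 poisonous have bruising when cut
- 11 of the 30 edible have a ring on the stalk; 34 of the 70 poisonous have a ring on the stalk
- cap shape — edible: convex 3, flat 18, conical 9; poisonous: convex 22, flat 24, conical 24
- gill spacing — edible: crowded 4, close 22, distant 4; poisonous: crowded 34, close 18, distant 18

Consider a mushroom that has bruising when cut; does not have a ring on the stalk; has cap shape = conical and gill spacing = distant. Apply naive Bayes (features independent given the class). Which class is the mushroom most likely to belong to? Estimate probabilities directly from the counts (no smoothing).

edible

edible: (30/100) × (17/30) × (19/30) × (9/30) × (4/30) ≈ 0.00430667
poisonous: (70/100) × (4/70) × (36/70) × (24/70) × (18/70) ≈ 0.00181364
Highest score → edible.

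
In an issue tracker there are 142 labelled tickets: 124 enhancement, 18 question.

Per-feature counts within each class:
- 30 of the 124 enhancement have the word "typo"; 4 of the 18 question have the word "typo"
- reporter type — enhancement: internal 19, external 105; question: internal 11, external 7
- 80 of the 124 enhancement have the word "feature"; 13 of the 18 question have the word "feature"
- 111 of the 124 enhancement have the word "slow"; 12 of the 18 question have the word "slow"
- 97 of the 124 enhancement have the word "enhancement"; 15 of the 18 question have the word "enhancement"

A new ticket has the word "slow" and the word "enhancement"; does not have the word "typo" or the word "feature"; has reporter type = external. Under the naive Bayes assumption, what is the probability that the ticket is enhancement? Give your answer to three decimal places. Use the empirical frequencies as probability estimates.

enhancement: (124/142) × (94/124) × (105/124) × (44/124) × (111/124) × (97/124) ≈ 0.13928
question: (18/142) × (14/18) × (7/18) × (5/18) × (12/18) × (15/18) ≈ 0.00591685
P(enhancement | x) = 0.13928 / 0.14519685 ≈ 0.959

0.959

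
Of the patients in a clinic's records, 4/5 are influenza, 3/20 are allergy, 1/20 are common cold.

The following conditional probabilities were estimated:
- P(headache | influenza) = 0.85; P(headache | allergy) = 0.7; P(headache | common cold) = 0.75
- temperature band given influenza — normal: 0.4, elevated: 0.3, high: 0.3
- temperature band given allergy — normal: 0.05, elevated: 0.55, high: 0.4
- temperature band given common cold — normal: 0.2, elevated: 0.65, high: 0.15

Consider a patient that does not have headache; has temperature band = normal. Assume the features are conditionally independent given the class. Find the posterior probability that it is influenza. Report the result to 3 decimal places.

0.910

influenza: 0.8 × (1−0.85) × 0.4 = 0.048
allergy: 0.15 × (1−0.7) × 0.05 = 0.00225
common cold: 0.05 × (1−0.75) × 0.2 = 0.0025
P(influenza | x) = 0.048 / 0.05275 ≈ 0.910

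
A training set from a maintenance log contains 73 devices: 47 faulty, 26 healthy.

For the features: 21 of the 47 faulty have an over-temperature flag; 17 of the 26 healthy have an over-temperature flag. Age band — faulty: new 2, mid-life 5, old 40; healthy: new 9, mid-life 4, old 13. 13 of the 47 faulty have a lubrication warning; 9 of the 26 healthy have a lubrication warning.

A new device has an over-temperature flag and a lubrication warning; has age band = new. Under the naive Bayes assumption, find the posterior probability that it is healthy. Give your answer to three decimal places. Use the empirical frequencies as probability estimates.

0.892

faulty: (47/73) × (21/47) × (2/47) × (13/47) ≈ 0.0033859
healthy: (26/73) × (17/26) × (9/26) × (9/26) ≈ 0.0279039
P(healthy | x) = 0.0279039 / 0.0312898 ≈ 0.892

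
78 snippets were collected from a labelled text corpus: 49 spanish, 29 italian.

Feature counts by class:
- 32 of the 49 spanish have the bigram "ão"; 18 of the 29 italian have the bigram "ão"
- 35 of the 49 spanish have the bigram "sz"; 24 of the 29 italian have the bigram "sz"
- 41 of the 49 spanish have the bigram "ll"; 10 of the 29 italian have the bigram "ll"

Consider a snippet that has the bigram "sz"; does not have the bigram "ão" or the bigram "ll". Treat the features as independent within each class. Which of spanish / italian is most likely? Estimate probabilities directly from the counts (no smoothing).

spanish: (49/78) × (17/49) × (35/49) × (8/49) ≈ 0.0254168
italian: (29/78) × (11/29) × (24/29) × (19/29) ≈ 0.0764657
Highest score → italian.

italian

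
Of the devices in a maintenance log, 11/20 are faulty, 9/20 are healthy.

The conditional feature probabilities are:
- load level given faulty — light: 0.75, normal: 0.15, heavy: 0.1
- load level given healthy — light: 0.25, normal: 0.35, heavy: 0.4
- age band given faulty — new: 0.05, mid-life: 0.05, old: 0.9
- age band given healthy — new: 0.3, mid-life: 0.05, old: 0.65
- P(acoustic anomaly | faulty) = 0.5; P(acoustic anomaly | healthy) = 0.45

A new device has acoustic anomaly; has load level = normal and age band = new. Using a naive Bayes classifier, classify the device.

faulty: 0.55 × 0.15 × 0.05 × 0.5 = 0.0020625
healthy: 0.45 × 0.35 × 0.3 × 0.45 = 0.0212625
Highest score → healthy.

healthy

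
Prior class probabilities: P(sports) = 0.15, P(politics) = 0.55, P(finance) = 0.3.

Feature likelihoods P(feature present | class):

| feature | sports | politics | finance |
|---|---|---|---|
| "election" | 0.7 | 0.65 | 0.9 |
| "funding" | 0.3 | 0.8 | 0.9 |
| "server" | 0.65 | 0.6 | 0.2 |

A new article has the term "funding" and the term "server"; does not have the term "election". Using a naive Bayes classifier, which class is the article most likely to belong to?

sports: 0.15 × (1−0.7) × 0.3 × 0.65 = 0.008775
politics: 0.55 × (1−0.65) × 0.8 × 0.6 = 0.0924
finance: 0.3 × (1−0.9) × 0.9 × 0.2 = 0.0054
Highest score → politics.

politics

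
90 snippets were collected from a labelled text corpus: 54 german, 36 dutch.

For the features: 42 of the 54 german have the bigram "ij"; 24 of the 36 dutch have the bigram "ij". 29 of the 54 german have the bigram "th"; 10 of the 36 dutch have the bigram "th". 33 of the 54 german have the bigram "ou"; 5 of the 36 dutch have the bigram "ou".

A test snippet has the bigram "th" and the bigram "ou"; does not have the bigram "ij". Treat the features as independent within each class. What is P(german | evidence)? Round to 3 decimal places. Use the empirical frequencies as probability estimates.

german: (54/90) × (12/54) × (29/54) × (33/54) ≈ 0.0437586
dutch: (36/90) × (12/36) × (10/36) × (5/36) ≈ 0.00514403
P(german | x) = 0.0437586 / 0.04890263 ≈ 0.895

0.895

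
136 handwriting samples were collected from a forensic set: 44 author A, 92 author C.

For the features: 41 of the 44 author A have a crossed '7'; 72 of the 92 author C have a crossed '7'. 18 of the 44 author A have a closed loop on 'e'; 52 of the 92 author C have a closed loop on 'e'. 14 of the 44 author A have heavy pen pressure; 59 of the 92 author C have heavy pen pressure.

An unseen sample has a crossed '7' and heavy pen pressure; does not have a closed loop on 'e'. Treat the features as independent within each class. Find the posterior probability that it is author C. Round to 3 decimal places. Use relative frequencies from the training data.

author A: (44/136) × (41/44) × (26/44) × (14/44) ≈ 0.0566815
author C: (92/136) × (72/92) × (40/92) × (59/92) ≈ 0.147615
P(author C | x) = 0.147615 / 0.2042965 ≈ 0.723

0.723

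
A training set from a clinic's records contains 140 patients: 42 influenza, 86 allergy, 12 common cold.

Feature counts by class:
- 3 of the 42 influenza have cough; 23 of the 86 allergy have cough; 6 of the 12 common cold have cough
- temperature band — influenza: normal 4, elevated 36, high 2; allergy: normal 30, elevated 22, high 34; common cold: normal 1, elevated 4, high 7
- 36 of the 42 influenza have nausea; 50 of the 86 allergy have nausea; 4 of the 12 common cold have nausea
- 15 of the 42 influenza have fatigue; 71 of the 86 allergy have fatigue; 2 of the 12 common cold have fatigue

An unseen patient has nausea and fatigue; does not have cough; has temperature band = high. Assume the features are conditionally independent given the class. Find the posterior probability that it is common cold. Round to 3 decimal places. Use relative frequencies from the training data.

0.015

influenza: (42/140) × (39/42) × (2/42) × (36/42) × (15/42) ≈ 0.00406081
allergy: (86/140) × (63/86) × (34/86) × (50/86) × (71/86) ≈ 0.0853934
common cold: (12/140) × (6/12) × (7/12) × (4/12) × (2/12) ≈ 0.00138889
P(common cold | x) = 0.00138889 / 0.0908431 ≈ 0.015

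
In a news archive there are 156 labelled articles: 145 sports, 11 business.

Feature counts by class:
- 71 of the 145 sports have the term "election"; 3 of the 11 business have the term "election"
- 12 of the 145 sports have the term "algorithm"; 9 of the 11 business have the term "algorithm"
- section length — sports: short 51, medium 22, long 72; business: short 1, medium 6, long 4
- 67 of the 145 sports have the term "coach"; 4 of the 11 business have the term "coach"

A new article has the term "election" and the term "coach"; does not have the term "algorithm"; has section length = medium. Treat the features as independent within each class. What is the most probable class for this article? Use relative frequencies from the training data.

sports

sports: (145/156) × (71/145) × (133/145) × (22/145) × (67/145) ≈ 0.029267
business: (11/156) × (3/11) × (2/11) × (6/11) × (4/11) ≈ 0.000693521
Highest score → sports.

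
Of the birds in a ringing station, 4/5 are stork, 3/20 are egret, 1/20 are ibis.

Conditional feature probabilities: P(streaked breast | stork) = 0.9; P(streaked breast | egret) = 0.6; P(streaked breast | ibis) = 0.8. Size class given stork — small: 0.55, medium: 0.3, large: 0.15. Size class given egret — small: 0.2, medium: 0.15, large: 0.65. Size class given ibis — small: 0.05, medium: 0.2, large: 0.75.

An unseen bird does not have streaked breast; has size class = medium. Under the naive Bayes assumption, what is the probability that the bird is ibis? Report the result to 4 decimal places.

stork: 0.8 × (1−0.9) × 0.3 = 0.024
egret: 0.15 × (1−0.6) × 0.15 = 0.009
ibis: 0.05 × (1−0.8) × 0.2 = 0.002
P(ibis | x) = 0.002 / 0.035 ≈ 0.0571

0.0571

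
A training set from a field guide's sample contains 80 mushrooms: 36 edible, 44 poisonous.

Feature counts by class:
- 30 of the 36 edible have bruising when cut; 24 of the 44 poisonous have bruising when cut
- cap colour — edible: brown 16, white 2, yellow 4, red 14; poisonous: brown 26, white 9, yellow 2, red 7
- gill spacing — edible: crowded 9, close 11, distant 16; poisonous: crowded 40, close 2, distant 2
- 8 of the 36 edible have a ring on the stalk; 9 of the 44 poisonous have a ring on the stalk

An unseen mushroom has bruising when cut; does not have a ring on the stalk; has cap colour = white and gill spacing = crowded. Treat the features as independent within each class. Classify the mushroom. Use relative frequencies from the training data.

edible: (36/80) × (30/36) × (2/36) × (9/36) × (28/36) ≈ 0.00405093
poisonous: (44/80) × (24/44) × (9/44) × (40/44) × (35/44) ≈ 0.0443745
Highest score → poisonous.

poisonous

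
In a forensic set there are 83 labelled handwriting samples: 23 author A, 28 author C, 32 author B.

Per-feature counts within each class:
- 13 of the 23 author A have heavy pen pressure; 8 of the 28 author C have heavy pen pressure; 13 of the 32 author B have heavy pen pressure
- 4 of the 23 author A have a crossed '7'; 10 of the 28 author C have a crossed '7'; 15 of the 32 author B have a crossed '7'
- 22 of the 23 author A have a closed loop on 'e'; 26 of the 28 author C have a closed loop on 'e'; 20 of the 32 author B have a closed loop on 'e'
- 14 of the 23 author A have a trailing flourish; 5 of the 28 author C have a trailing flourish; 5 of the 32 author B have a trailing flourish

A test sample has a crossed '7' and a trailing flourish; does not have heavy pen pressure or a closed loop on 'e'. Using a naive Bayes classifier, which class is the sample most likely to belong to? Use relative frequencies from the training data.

author A: (23/83) × (10/23) × (4/23) × (1/23) × (14/23) ≈ 0.000554532
author C: (28/83) × (20/28) × (10/28) × (2/28) × (5/28) ≈ 0.00109769
author B: (32/83) × (19/32) × (15/32) × (12/32) × (5/32) ≈ 0.00628736
Highest score → author B.

author B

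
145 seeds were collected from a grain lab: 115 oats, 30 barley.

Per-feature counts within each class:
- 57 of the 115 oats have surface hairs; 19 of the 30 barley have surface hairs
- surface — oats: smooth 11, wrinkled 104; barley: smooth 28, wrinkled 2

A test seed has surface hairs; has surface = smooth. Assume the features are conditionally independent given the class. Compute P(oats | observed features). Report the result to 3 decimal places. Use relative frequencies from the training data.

0.235

oats: (115/145) × (57/115) × (11/115) ≈ 0.0376012
barley: (30/145) × (19/30) × (28/30) ≈ 0.122299
P(oats | x) = 0.0376012 / 0.1599002 ≈ 0.235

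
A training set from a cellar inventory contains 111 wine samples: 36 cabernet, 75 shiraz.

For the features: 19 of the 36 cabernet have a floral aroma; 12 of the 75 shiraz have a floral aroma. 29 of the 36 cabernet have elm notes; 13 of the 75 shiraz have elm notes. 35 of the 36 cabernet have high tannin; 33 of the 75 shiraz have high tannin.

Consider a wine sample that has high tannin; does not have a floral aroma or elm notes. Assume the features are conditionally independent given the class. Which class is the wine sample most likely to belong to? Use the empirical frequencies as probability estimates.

shiraz

cabernet: (36/111) × (17/36) × (7/36) × (35/36) ≈ 0.0289526
shiraz: (75/111) × (63/75) × (62/75) × (33/75) ≈ 0.206443
Highest score → shiraz.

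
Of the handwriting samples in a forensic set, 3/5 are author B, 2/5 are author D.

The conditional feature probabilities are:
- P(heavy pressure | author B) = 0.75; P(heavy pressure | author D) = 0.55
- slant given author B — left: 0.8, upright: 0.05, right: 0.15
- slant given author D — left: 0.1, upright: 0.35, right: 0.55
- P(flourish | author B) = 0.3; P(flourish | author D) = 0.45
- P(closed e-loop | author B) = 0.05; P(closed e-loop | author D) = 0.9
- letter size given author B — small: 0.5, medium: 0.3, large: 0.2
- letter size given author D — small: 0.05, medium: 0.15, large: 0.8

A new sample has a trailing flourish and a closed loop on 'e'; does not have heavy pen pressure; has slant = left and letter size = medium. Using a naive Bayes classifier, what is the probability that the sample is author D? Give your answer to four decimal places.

author B: 0.6 × (1−0.75) × 0.8 × 0.3 × 0.05 × 0.3 = 0.00054
author D: 0.4 × (1−0.55) × 0.1 × 0.45 × 0.9 × 0.15 = 0.0010935
P(author D | x) = 0.0010935 / 0.0016335 ≈ 0.6694

0.6694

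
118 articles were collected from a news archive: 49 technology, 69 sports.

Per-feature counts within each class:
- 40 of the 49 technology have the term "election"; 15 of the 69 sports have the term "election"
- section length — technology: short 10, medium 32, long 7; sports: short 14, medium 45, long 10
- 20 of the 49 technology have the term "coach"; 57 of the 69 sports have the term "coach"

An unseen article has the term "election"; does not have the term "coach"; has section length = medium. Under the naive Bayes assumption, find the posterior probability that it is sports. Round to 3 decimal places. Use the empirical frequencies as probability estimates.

0.099

technology: (49/118) × (40/49) × (32/49) × (29/49) ≈ 0.131019
sports: (69/118) × (15/69) × (45/69) × (12/69) ≈ 0.014418
P(sports | x) = 0.014418 / 0.145437 ≈ 0.099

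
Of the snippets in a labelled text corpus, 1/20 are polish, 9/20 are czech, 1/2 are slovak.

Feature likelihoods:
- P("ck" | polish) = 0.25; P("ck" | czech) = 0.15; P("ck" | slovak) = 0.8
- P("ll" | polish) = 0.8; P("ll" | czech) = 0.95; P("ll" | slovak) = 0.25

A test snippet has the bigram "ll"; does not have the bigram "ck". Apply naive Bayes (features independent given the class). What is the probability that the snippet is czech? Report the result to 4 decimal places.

polish: 0.05 × (1−0.25) × 0.8 = 0.03
czech: 0.45 × (1−0.15) × 0.95 = 0.363375
slovak: 0.5 × (1−0.8) × 0.25 = 0.025
P(czech | x) = 0.363375 / 0.418375 ≈ 0.8685

0.8685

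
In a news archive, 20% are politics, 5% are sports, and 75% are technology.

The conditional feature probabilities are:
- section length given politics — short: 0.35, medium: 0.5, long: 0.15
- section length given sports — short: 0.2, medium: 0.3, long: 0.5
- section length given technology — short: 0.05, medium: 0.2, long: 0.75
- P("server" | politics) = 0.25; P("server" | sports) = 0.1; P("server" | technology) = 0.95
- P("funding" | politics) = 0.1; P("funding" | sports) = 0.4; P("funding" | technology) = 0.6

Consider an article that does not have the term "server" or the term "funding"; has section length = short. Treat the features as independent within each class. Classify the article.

politics

politics: 0.2 × 0.35 × (1−0.25) × (1−0.1) = 0.04725
sports: 0.05 × 0.2 × (1−0.1) × (1−0.4) = 0.0054
technology: 0.75 × 0.05 × (1−0.95) × (1−0.6) = 0.00075
Highest score → politics.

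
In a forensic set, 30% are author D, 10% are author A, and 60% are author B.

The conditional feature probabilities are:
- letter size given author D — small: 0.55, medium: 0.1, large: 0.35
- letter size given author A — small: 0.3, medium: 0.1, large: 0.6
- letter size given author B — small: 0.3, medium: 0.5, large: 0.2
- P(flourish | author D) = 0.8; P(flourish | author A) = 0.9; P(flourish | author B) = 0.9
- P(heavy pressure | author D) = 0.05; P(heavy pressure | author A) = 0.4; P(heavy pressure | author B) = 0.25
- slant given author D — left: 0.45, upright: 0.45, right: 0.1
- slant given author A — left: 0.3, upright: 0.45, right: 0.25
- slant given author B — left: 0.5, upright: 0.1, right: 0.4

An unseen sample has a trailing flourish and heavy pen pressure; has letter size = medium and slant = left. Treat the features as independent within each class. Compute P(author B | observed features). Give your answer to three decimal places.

0.954

author D: 0.3 × 0.1 × 0.8 × 0.05 × 0.45 = 0.00054
author A: 0.1 × 0.1 × 0.9 × 0.4 × 0.3 = 0.00108
author B: 0.6 × 0.5 × 0.9 × 0.25 × 0.5 = 0.03375
P(author B | x) = 0.03375 / 0.03537 ≈ 0.954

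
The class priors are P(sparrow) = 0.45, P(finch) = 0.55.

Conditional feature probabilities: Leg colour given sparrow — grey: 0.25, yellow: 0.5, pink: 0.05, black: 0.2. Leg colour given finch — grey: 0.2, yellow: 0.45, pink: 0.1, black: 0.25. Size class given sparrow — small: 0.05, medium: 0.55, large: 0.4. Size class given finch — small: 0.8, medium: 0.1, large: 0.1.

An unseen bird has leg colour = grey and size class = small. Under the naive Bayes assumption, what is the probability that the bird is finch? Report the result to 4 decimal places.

sparrow: 0.45 × 0.25 × 0.05 = 0.005625
finch: 0.55 × 0.2 × 0.8 = 0.088
P(finch | x) = 0.088 / 0.093625 ≈ 0.9399

0.9399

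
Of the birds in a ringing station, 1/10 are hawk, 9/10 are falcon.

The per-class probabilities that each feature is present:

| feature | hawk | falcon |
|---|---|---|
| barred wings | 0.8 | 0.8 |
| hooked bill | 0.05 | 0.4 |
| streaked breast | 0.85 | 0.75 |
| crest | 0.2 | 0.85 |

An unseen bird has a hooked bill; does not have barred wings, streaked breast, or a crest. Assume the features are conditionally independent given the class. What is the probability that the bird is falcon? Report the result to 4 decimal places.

hawk: 0.1 × (1−0.8) × 0.05 × (1−0.85) × (1−0.2) = 0.00012
falcon: 0.9 × (1−0.8) × 0.4 × (1−0.75) × (1−0.85) = 0.0027
P(falcon | x) = 0.0027 / 0.00282 ≈ 0.9574

0.9574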